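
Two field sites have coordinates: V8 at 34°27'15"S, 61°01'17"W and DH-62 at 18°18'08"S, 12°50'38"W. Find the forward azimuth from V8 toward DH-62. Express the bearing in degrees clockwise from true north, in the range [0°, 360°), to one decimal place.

82.0°

V8: φ = -34.45417°, λ = -61.02139°
DH-62: φ = -18.30222°, λ = -12.84389°
Δλ = 48.1775°
y = sin Δλ · cos φ₂ = 0.707516
x = cos φ₁ sin φ₂ − sin φ₁ cos φ₂ cos Δλ = 0.099228
θ = atan2(y, x) = 82.0164° → 82.0164° (mod 360°)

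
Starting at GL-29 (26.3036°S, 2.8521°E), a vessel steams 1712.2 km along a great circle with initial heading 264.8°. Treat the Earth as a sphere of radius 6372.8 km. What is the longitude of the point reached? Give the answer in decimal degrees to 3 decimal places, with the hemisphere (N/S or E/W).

14.355°W

δ = d/R = 1712.2/6372.8 = 0.268673 rad
φ₂ = arcsin(sin φ₁ cos δ + cos φ₁ sin δ cos θ)
   = arcsin(-0.44313·0.96412 + 0.89646·0.26545·-0.09063) = -26.66655°
λ₂ = λ₁ + atan2(sin θ sin δ cos φ₁, cos δ − sin φ₁ sin φ₂) = -14.35497°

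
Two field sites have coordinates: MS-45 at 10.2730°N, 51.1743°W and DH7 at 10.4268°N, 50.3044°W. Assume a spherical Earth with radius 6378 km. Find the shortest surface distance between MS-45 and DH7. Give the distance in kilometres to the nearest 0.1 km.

96.8 km

Δφ = 0.1538°,  Δλ = 0.8699°
a = sin²(Δφ/2) + cos φ₁ cos φ₂ sin²(Δλ/2) = 0.000058
c = 2·arcsin(√a) = 0.015175 rad = 0.8695°
d = R·c = 6378 × 0.015175 = 96.8 km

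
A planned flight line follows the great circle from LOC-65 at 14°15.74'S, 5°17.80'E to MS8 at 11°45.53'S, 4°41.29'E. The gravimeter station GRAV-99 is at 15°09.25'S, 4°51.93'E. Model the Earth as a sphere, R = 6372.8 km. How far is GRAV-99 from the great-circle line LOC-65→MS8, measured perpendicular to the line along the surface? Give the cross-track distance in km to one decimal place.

68.0 km

LOC-65: φ = -14.26233°, λ = +5.29667°
MS8: φ = -11.75883°, λ = +4.68817°
GRAV-99: φ = -15.15417°, λ = +4.86550°
δ₁₃ = central angle LOC-65→GRAV-99 = 0.017183 rad  (haversine)
θ₁₃ = bearing LOC-65→GRAV-99 = 205.007°,  θ₁₂ = bearing LOC-65→MS8 = 346.607°
dₓₜ = R·arcsin(sin δ₁₃ · sin(θ₁₃ − θ₁₂)) = 6372.8·arcsin(0.01718·sin(-141.600°)) = -68.017 km
|dₓₜ| = 68.017 km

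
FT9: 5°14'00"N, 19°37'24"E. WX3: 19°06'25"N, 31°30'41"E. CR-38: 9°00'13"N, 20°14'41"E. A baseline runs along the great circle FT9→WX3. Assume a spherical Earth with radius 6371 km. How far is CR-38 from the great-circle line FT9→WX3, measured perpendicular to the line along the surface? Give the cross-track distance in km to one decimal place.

FT9: φ = +5.23333°, λ = +19.62333°
WX3: φ = +19.10694°, λ = +31.51139°
CR-38: φ = +9.00361°, λ = +20.24472°
δ₁₃ = central angle FT9→CR-38 = 0.066678 rad  (haversine)
θ₁₃ = bearing FT9→CR-38 = 9.251°,  θ₁₂ = bearing FT9→WX3 = 38.854°
dₓₜ = R·arcsin(sin δ₁₃ · sin(θ₁₃ − θ₁₂)) = 6371·arcsin(0.06663·sin(-29.603°)) = -209.729 km
|dₓₜ| = 209.729 km

209.7 km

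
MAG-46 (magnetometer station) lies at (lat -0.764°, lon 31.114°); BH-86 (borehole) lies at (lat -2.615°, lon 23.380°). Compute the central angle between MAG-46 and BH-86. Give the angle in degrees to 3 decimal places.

7.949°

Δφ = -1.8510°,  Δλ = -7.7340°
a = sin²(Δφ/2) + cos φ₁ cos φ₂ sin²(Δλ/2) = 0.004804
c = 2·arcsin(√a) = 0.138733 rad = 7.9488°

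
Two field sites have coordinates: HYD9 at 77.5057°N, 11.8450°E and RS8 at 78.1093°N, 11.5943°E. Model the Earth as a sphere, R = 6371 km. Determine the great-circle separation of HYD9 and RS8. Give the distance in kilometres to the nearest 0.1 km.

67.4 km

Δφ = 0.6036°,  Δλ = -0.2507°
a = sin²(Δφ/2) + cos φ₁ cos φ₂ sin²(Δλ/2) = 0.000028
c = 2·arcsin(√a) = 0.010575 rad = 0.6059°
d = R·c = 6371 × 0.010575 = 67.4 km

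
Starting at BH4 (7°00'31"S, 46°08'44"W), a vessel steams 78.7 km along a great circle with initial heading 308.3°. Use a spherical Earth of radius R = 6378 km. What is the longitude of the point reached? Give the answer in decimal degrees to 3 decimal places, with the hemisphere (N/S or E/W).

BH4: φ = -7.00861°, λ = -46.14556°
δ = d/R = 78.7/6378 = 0.012339 rad
φ₂ = arcsin(sin φ₁ cos δ + cos φ₁ sin δ cos θ)
   = arcsin(-0.12202·0.99992 + 0.99253·0.01234·0.61978) = -6.57011°
λ₂ = λ₁ + atan2(sin θ sin δ cos φ₁, cos δ − sin φ₁ sin φ₂) = -46.70405°

46.704°W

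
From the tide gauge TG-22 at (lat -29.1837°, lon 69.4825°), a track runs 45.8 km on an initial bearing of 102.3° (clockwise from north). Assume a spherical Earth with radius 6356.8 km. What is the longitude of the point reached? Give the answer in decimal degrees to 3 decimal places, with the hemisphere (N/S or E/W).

δ = d/R = 45.8/6356.8 = 0.007205 rad
φ₂ = arcsin(sin φ₁ cos δ + cos φ₁ sin δ cos θ)
   = arcsin(-0.48761·0.99997 + 0.87306·0.00720·-0.21303) = -29.27085°
λ₂ = λ₁ + atan2(sin θ sin δ cos φ₁, cos δ − sin φ₁ sin φ₂) = 69.94487°

69.945°E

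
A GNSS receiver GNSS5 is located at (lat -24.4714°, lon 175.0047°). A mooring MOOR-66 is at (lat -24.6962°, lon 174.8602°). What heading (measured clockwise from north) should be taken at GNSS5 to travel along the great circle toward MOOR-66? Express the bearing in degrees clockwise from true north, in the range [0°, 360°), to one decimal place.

210.3°

Δλ = -0.1445°
y = sin Δλ · cos φ₂ = -0.002291
x = cos φ₁ sin φ₂ − sin φ₁ cos φ₂ cos Δλ = -0.003925
θ = atan2(y, x) = -149.7226° → 210.2774° (mod 360°)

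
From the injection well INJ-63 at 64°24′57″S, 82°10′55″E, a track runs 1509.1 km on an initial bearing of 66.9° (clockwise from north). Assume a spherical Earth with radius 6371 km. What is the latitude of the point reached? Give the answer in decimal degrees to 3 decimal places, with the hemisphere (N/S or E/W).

INJ-63: φ = -64.41583°, λ = +82.18194°
δ = d/R = 1509.1/6371 = 0.236870 rad
φ₂ = arcsin(sin φ₁ cos δ + cos φ₁ sin δ cos θ)
   = arcsin(-0.90195·0.97208 + 0.43184·0.23466·0.39234) = -56.82564°
λ₂ = λ₁ + atan2(sin θ sin δ cos φ₁, cos δ − sin φ₁ sin φ₂) = 105.41453°

56.826°S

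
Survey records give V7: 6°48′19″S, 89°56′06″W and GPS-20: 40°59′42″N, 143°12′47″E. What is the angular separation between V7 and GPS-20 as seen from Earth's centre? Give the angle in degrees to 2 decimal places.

121.82°

V7: φ = -6.80528°, λ = -89.93500°
GPS-20: φ = +40.99500°, λ = +143.21306°
Δφ = 47.8003°,  Δλ = -126.8519°
a = sin²(Δφ/2) + cos φ₁ cos φ₂ sin²(Δλ/2) = 0.763607
c = 2·arcsin(√a) = 2.126115 rad = 121.8174°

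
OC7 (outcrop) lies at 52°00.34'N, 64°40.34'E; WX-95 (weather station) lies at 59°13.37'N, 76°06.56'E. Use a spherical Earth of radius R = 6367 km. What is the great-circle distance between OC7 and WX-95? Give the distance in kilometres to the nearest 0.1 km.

1073.4 km

OC7: φ = +52.00567°, λ = +64.67233°
WX-95: φ = +59.22283°, λ = +76.10933°
Δφ = 7.2172°,  Δλ = 11.4370°
a = sin²(Δφ/2) + cos φ₁ cos φ₂ sin²(Δλ/2) = 0.007089
c = 2·arcsin(√a) = 0.168590 rad = 9.6595°
d = R·c = 6367 × 0.168590 = 1073.4 km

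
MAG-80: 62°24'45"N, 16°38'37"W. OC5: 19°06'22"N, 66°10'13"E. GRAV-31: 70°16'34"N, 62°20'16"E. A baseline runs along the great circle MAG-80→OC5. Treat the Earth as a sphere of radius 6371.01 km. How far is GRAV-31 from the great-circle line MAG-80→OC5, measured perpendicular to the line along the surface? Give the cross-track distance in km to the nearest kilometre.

2358 km

MAG-80: φ = +62.41250°, λ = -16.64361°
OC5: φ = +19.10611°, λ = +66.17028°
GRAV-31: φ = +70.27611°, λ = +62.33778°
δ₁₃ = central angle MAG-80→GRAV-31 = 0.527284 rad  (haversine)
θ₁₃ = bearing MAG-80→GRAV-31 = 41.173°,  θ₁₂ = bearing MAG-80→OC5 = 87.141°
dₓₜ = R·arcsin(sin δ₁₃ · sin(θ₁₃ − θ₁₂)) = 6371.01·arcsin(0.50319·sin(-45.968°)) = -2358.318 km
|dₓₜ| = 2358.318 km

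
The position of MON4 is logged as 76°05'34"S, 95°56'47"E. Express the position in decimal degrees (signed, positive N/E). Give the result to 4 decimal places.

lat: 76.0928° S → -76.0928°
lon: 95.9464° E → +95.9464°

-76.0928°, +95.9464°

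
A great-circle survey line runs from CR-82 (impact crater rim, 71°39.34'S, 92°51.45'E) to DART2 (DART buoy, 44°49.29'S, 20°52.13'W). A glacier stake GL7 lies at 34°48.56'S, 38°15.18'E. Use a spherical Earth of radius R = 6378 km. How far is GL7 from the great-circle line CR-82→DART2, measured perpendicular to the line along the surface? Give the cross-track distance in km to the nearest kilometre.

CR-82: φ = -71.65567°, λ = +92.85750°
DART2: φ = -44.82150°, λ = -20.86883°
GL7: φ = -34.80933°, λ = +38.25300°
δ₁₃ = central angle CR-82→GL7 = 0.807215 rad  (haversine)
θ₁₃ = bearing CR-82→GL7 = 292.097°,  θ₁₂ = bearing CR-82→DART2 = 232.808°
dₓₜ = R·arcsin(sin δ₁₃ · sin(θ₁₃ − θ₁₂)) = 6378·arcsin(0.72236·sin(59.290°)) = 4273.871 km
|dₓₜ| = 4273.871 km

4274 km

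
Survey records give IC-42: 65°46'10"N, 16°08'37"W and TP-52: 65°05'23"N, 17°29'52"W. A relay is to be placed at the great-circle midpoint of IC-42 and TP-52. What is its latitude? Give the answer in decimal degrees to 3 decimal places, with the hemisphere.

65.431°N

IC-42: φ = +65.76944°, λ = -16.14361°
TP-52: φ = +65.08972°, λ = -17.49778°
Bx = cos φ₂ cos Δλ = 0.421081,  By = cos φ₂ sin Δλ = -0.009954
φₘ = atan2(sin φ₁ + sin φ₂, √((cos φ₁ + Bx)² + By²)) = 65.43110°
λₘ = λ₁ + atan2(By, cos φ₁ + Bx) = -16.82948°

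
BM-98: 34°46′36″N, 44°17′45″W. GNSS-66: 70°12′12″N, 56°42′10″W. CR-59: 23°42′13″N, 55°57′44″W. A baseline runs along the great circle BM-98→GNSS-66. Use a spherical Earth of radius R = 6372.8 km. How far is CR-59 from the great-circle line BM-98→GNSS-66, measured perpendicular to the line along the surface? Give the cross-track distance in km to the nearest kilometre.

1323 km

BM-98: φ = +34.77667°, λ = -44.29583°
GNSS-66: φ = +70.20333°, λ = -56.70278°
CR-59: φ = +23.70361°, λ = -55.96222°
δ₁₃ = central angle BM-98→CR-59 = 0.262107 rad  (haversine)
θ₁₃ = bearing BM-98→CR-59 = 225.607°,  θ₁₂ = bearing BM-98→GNSS-66 = 352.900°
dₓₜ = R·arcsin(sin δ₁₃ · sin(θ₁₃ − θ₁₂)) = 6372.8·arcsin(0.25912·sin(-127.293°)) = -1323.179 km
|dₓₜ| = 1323.179 km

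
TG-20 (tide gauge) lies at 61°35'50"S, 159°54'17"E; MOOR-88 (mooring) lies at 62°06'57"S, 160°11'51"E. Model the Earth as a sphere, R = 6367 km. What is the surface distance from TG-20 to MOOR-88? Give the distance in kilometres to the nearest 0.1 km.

59.6 km

TG-20: φ = -61.59722°, λ = +159.90472°
MOOR-88: φ = -62.11583°, λ = +160.19750°
Δφ = -0.5186°,  Δλ = 0.2928°
a = sin²(Δφ/2) + cos φ₁ cos φ₂ sin²(Δλ/2) = 0.000022
c = 2·arcsin(√a) = 0.009367 rad = 0.5367°
d = R·c = 6367 × 0.009367 = 59.6 km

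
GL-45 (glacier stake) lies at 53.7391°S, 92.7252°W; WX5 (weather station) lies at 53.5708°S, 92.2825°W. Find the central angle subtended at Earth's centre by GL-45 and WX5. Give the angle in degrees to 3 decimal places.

Δφ = 0.1683°,  Δλ = 0.4427°
a = sin²(Δφ/2) + cos φ₁ cos φ₂ sin²(Δλ/2) = 0.000007
c = 2·arcsin(√a) = 0.005440 rad = 0.3117°

0.312°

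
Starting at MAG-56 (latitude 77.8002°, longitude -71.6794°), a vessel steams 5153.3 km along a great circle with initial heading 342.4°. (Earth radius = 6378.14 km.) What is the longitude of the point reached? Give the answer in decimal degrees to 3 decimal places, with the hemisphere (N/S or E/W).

δ = d/R = 5153.3/6378.14 = 0.807963 rad
φ₂ = arcsin(sin φ₁ cos δ + cos φ₁ sin δ cos θ)
   = arcsin(0.97742·0.69097 + 0.21132·0.72288·0.95319) = 55.18278°
λ₂ = λ₁ + atan2(sin θ sin δ cos φ₁, cos δ − sin φ₁ sin φ₂) = 130.82933°

130.829°E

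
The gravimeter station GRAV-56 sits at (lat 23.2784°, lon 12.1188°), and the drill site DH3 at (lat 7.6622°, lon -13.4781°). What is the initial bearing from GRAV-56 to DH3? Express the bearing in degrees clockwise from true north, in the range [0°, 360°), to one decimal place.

241.7°

Δλ = -25.5969°
y = sin Δλ · cos φ₂ = -0.428179
x = cos φ₁ sin φ₂ − sin φ₁ cos φ₂ cos Δλ = -0.230752
θ = atan2(y, x) = -118.3209° → 241.6791° (mod 360°)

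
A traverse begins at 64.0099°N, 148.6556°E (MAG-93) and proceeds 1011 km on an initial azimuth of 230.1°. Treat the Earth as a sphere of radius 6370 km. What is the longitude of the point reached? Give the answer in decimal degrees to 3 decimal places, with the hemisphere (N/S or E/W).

135.623°E

δ = d/R = 1011/6370 = 0.158713 rad
φ₂ = arcsin(sin φ₁ cos δ + cos φ₁ sin δ cos θ)
   = arcsin(0.89887·0.98743 + 0.43822·0.15805·-0.64145) = 57.47387°
λ₂ = λ₁ + atan2(sin θ sin δ cos φ₁, cos δ − sin φ₁ sin φ₂) = 135.62326°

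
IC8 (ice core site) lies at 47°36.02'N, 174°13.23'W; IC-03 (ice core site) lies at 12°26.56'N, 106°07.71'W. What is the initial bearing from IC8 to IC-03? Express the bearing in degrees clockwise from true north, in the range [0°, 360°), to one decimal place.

97.8°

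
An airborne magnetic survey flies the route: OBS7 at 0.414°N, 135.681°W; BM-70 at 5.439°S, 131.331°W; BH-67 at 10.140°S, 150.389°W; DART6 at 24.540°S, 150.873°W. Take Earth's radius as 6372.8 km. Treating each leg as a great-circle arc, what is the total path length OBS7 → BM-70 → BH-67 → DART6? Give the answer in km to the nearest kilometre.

4577 km

OBS7→BM-70: c = 0.127214 rad, d = 810.71 km
BM-70→BH-67: c = 0.339493 rad, d = 2163.52 km
BH-67→DART6: c = 0.251456 rad, d = 1602.48 km
Total = 810.71 + 2163.52 + 1602.48 = 4576.71 km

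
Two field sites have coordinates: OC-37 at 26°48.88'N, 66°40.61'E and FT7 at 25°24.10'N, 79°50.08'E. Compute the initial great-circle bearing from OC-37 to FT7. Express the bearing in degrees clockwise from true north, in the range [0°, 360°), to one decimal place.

93.9°

OC-37: φ = +26.81467°, λ = +66.67683°
FT7: φ = +25.40167°, λ = +79.83467°
Δλ = 13.1578°
y = sin Δλ · cos φ₂ = 0.205627
x = cos φ₁ sin φ₂ − sin φ₁ cos φ₂ cos Δλ = -0.013961
θ = atan2(y, x) = 93.8841° → 93.8841° (mod 360°)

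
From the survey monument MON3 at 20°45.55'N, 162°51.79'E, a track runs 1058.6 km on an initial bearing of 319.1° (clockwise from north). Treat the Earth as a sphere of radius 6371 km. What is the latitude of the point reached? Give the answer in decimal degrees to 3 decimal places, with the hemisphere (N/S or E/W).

MON3: φ = +20.75917°, λ = +162.86317°
δ = d/R = 1058.6/6371 = 0.166159 rad
φ₂ = arcsin(sin φ₁ cos δ + cos φ₁ sin δ cos θ)
   = arcsin(0.35444·0.98623 + 0.93508·0.16540·0.75585) = 27.80461°
λ₂ = λ₁ + atan2(sin θ sin δ cos φ₁, cos δ − sin φ₁ sin φ₂) = 155.83102°

27.805°N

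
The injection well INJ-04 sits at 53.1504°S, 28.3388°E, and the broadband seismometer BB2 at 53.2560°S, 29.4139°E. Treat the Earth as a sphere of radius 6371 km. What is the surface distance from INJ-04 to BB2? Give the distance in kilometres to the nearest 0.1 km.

Δφ = -0.1056°,  Δλ = 1.0751°
a = sin²(Δφ/2) + cos φ₁ cos φ₂ sin²(Δλ/2) = 0.000032
c = 2·arcsin(√a) = 0.011389 rad = 0.6526°
d = R·c = 6371 × 0.011389 = 72.6 km

72.6 km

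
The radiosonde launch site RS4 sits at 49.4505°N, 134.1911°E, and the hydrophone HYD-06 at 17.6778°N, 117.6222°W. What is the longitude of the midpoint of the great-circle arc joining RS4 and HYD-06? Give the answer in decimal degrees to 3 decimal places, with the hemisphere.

157.099°W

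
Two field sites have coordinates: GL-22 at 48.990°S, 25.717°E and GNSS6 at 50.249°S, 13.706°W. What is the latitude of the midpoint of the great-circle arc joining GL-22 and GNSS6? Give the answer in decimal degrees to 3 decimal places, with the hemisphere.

51.317°S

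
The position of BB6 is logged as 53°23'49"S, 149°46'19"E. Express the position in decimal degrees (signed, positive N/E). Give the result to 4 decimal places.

lat: 53.3969° S → -53.3969°
lon: 149.7719° E → +149.7719°

-53.3969°, +149.7719°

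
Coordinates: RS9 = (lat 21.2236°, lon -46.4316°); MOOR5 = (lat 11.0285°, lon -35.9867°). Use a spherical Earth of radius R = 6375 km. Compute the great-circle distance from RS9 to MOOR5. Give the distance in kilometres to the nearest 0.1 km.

1590.2 km

Δφ = -10.1951°,  Δλ = 10.4449°
a = sin²(Δφ/2) + cos φ₁ cos φ₂ sin²(Δλ/2) = 0.015475
c = 2·arcsin(√a) = 0.249445 rad = 14.2921°
d = R·c = 6375 × 0.249445 = 1590.2 km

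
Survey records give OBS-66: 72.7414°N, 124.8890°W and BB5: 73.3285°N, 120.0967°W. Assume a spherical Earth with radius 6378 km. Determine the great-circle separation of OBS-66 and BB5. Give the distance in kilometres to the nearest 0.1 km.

168.8 km

Δφ = 0.5871°,  Δλ = 4.7923°
a = sin²(Δφ/2) + cos φ₁ cos φ₂ sin²(Δλ/2) = 0.000175
c = 2·arcsin(√a) = 0.026460 rad = 1.5161°
d = R·c = 6378 × 0.026460 = 168.8 km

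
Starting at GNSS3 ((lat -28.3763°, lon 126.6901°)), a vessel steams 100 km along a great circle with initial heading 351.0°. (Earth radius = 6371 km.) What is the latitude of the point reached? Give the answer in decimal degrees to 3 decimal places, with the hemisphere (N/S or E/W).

27.488°S

δ = d/R = 100/6371 = 0.015696 rad
φ₂ = arcsin(sin φ₁ cos δ + cos φ₁ sin δ cos θ)
   = arcsin(-0.47526·0.99988 + 0.87985·0.01570·0.98769) = -27.48796°
λ₂ = λ₁ + atan2(sin θ sin δ cos φ₁, cos δ − sin φ₁ sin φ₂) = 126.53152°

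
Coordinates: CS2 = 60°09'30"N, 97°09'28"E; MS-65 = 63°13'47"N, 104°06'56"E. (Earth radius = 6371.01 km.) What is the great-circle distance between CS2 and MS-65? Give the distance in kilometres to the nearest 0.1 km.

CS2: φ = +60.15833°, λ = +97.15778°
MS-65: φ = +63.22972°, λ = +104.11556°
Δφ = 3.0714°,  Δλ = 6.9578°
a = sin²(Δφ/2) + cos φ₁ cos φ₂ sin²(Δλ/2) = 0.001544
c = 2·arcsin(√a) = 0.078595 rad = 4.5032°
d = R·c = 6371.01 × 0.078595 = 500.7 km

500.7 km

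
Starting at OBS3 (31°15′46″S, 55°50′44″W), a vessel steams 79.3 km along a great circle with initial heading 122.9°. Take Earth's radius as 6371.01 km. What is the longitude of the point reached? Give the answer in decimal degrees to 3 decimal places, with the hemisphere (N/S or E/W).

55.142°W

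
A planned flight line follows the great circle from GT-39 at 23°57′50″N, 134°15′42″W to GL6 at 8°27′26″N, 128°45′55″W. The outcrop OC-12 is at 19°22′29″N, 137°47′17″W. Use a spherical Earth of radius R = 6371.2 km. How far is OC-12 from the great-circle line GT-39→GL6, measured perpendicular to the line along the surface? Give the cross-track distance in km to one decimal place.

GT-39: φ = +23.96389°, λ = -134.26167°
GL6: φ = +8.45722°, λ = -128.76528°
OC-12: φ = +19.37472°, λ = -137.78806°
δ₁₃ = central angle GT-39→OC-12 = 0.098408 rad  (haversine)
θ₁₃ = bearing GT-39→OC-12 = 216.199°,  θ₁₂ = bearing GT-39→GL6 = 160.362°
dₓₜ = R·arcsin(sin δ₁₃ · sin(θ₁₃ − θ₁₂)) = 6371.2·arcsin(0.09825·sin(55.837°)) = 518.525 km
|dₓₜ| = 518.525 km

518.5 km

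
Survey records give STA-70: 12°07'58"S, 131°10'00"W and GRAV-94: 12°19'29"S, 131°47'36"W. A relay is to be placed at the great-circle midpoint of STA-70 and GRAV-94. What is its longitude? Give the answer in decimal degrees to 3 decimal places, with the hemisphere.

131.480°W

STA-70: φ = -12.13278°, λ = -131.16667°
GRAV-94: φ = -12.32472°, λ = -131.79333°
Bx = cos φ₂ cos Δλ = 0.976895,  By = cos φ₂ sin Δλ = -0.010685
φₘ = atan2(sin φ₁ + sin φ₂, √((cos φ₁ + Bx)² + By²)) = -12.22893°
λₘ = λ₁ + atan2(By, cos φ₁ + Bx) = -131.47989°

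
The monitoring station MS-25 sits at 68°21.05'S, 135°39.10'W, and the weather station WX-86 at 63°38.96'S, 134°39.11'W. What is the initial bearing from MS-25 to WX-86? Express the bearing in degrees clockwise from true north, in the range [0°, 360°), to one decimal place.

5.4°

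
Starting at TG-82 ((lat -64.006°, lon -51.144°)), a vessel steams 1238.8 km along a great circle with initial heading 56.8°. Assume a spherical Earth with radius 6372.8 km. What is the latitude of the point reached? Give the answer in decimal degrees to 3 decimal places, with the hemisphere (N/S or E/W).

56.674°S

δ = d/R = 1238.8/6372.8 = 0.194389 rad
φ₂ = arcsin(sin φ₁ cos δ + cos φ₁ sin δ cos θ)
   = arcsin(-0.89884·0.98117 + 0.43828·0.19317·0.54756) = -56.67358°
λ₂ = λ₁ + atan2(sin θ sin δ cos φ₁, cos δ − sin φ₁ sin φ₂) = -34.03452°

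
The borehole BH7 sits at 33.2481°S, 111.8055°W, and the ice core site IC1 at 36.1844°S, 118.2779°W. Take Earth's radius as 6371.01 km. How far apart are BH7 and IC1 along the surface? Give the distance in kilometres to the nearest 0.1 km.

Δφ = -2.9363°,  Δλ = -6.4724°
a = sin²(Δφ/2) + cos φ₁ cos φ₂ sin²(Δλ/2) = 0.002808
c = 2·arcsin(√a) = 0.106023 rad = 6.0747°
d = R·c = 6371.01 × 0.106023 = 675.5 km

675.5 km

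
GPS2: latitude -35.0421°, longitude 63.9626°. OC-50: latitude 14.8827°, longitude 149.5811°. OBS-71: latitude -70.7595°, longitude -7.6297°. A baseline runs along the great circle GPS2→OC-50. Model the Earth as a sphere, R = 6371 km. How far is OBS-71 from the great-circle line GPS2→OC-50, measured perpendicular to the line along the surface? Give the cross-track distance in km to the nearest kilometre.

δ₁₃ = central angle GPS2→OBS-71 = 0.892711 rad  (haversine)
θ₁₃ = bearing GPS2→OBS-71 = 203.672°,  θ₁₂ = bearing GPS2→OC-50 = 75.307°
dₓₜ = R·arcsin(sin δ₁₃ · sin(θ₁₃ − θ₁₂)) = 6371·arcsin(0.77878·sin(128.365°)) = 4184.749 km
|dₓₜ| = 4184.749 km

4185 km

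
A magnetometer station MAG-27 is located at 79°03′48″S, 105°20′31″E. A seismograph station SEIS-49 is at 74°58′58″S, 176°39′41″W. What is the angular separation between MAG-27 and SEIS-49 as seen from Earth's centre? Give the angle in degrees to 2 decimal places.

16.56°

MAG-27: φ = -79.06333°, λ = +105.34194°
SEIS-49: φ = -74.98278°, λ = -176.66139°
Δφ = 4.0806°,  Δλ = 77.9967°
a = sin²(Δφ/2) + cos φ₁ cos φ₂ sin²(Δλ/2) = 0.020735
c = 2·arcsin(√a) = 0.289000 rad = 16.5585°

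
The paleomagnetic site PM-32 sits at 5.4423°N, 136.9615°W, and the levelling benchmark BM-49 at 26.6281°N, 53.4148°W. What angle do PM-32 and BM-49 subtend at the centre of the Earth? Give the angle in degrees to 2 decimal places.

81.81°

Δφ = 21.1858°,  Δλ = 83.5467°
a = sin²(Δφ/2) + cos φ₁ cos φ₂ sin²(Δλ/2) = 0.428736
c = 2·arcsin(√a) = 1.427781 rad = 81.8058°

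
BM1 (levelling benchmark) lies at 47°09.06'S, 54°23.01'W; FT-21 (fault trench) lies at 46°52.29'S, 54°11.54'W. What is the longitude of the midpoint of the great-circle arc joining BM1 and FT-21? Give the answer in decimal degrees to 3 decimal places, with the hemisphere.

54.288°W

BM1: φ = -47.15100°, λ = -54.38350°
FT-21: φ = -46.87150°, λ = -54.19233°
Bx = cos φ₂ cos Δλ = 0.683633,  By = cos φ₂ sin Δλ = 0.002281
φₘ = atan2(sin φ₁ + sin φ₂, √((cos φ₁ + Bx)² + By²)) = -47.01129°
λₘ = λ₁ + atan2(By, cos φ₁ + Bx) = -54.28767°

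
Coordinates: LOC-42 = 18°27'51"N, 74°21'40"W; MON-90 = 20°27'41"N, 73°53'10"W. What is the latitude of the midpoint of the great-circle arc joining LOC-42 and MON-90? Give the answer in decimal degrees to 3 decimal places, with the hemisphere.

LOC-42: φ = +18.46417°, λ = -74.36111°
MON-90: φ = +20.46139°, λ = -73.88611°
Bx = cos φ₂ cos Δλ = 0.936876,  By = cos φ₂ sin Δλ = 0.007767
φₘ = atan2(sin φ₁ + sin φ₂, √((cos φ₁ + Bx)² + By²)) = 19.46293°
λₘ = λ₁ + atan2(By, cos φ₁ + Bx) = -74.12507°

19.463°N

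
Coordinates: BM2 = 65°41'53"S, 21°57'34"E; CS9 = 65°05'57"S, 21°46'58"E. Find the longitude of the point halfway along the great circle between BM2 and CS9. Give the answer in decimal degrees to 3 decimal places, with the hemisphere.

BM2: φ = -65.69806°, λ = +21.95944°
CS9: φ = -65.09917°, λ = +21.78278°
Bx = cos φ₂ cos Δλ = 0.421047,  By = cos φ₂ sin Δλ = -0.001298
φₘ = atan2(sin φ₁ + sin φ₂, √((cos φ₁ + Bx)² + By²)) = -65.39864°
λₘ = λ₁ + atan2(By, cos φ₁ + Bx) = 21.87010°

21.870°E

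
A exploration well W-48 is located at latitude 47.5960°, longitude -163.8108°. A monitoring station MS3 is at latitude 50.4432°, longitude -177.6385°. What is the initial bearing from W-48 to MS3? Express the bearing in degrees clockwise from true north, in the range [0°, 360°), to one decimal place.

Δλ = -13.8277°
y = sin Δλ · cos φ₂ = -0.152207
x = cos φ₁ sin φ₂ − sin φ₁ cos φ₂ cos Δλ = 0.063301
θ = atan2(y, x) = -67.4182° → 292.5818° (mod 360°)

292.6°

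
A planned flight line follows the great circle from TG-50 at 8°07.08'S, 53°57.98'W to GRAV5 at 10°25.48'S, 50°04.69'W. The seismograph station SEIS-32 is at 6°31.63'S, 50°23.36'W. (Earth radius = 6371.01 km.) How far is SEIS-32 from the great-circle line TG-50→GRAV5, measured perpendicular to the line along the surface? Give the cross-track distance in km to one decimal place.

355.0 km

TG-50: φ = -8.11800°, λ = -53.96633°
GRAV5: φ = -10.42467°, λ = -50.07817°
SEIS-32: φ = -6.52717°, λ = -50.38933°
δ₁₃ = central angle TG-50→SEIS-32 = 0.067859 rad  (haversine)
θ₁₃ = bearing TG-50→SEIS-32 = 66.084°,  θ₁₂ = bearing TG-50→GRAV5 = 121.312°
dₓₜ = R·arcsin(sin δ₁₃ · sin(θ₁₃ − θ₁₂)) = 6371.01·arcsin(0.06781·sin(-55.228°)) = -355.040 km
|dₓₜ| = 355.040 km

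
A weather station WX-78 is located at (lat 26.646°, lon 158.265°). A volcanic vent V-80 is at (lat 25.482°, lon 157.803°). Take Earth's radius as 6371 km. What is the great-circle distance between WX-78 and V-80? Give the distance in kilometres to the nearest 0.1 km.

Δφ = -1.1640°,  Δλ = -0.4620°
a = sin²(Δφ/2) + cos φ₁ cos φ₂ sin²(Δλ/2) = 0.000116
c = 2·arcsin(√a) = 0.021568 rad = 1.2358°
d = R·c = 6371 × 0.021568 = 137.4 km

137.4 km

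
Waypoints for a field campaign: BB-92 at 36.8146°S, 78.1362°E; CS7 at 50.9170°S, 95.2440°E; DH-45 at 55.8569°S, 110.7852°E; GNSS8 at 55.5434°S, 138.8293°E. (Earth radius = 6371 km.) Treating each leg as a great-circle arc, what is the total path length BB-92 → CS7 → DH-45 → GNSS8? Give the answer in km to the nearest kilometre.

4983 km

BB-92→CS7: c = 0.325380 rad, d = 2072.99 km
CS7→DH-45: c = 0.182746 rad, d = 1164.28 km
DH-45→GNSS8: c = 0.273986 rad, d = 1745.57 km
Total = 2072.99 + 1164.28 + 1745.57 = 4982.84 km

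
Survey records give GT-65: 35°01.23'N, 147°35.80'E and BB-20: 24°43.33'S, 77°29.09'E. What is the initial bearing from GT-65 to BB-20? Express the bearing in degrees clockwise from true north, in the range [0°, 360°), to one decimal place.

238.7°

GT-65: φ = +35.02050°, λ = +147.59667°
BB-20: φ = -24.72217°, λ = +77.48483°
Δλ = -70.1118°
y = sin Δλ · cos φ₂ = -0.854171
x = cos φ₁ sin φ₂ − sin φ₁ cos φ₂ cos Δλ = -0.519828
θ = atan2(y, x) = -121.3237° → 238.6763° (mod 360°)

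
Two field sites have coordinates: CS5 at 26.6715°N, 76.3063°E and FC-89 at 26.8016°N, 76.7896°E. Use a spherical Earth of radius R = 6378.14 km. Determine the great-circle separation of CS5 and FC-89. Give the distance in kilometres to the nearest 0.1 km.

50.2 km

Δφ = 0.1301°,  Δλ = 0.4833°
a = sin²(Δφ/2) + cos φ₁ cos φ₂ sin²(Δλ/2) = 0.000015
c = 2·arcsin(√a) = 0.007868 rad = 0.4508°
d = R·c = 6378.14 × 0.007868 = 50.2 km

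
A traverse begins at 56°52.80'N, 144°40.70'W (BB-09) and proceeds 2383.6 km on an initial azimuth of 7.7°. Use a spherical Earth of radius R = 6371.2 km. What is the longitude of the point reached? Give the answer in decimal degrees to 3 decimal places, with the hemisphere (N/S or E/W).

131.262°W

BB-09: φ = +56.88000°, λ = -144.67833°
δ = d/R = 2383.6/6371.2 = 0.374121 rad
φ₂ = arcsin(sin φ₁ cos δ + cos φ₁ sin δ cos θ)
   = arcsin(0.83753·0.93083 + 0.54639·0.36545·0.99098) = 77.81667°
λ₂ = λ₁ + atan2(sin θ sin δ cos φ₁, cos δ − sin φ₁ sin φ₂) = -131.26223°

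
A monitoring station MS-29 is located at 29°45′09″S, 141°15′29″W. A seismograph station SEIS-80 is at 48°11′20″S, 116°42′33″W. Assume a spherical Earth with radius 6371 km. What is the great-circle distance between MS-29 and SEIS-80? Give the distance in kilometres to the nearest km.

MS-29: φ = -29.75250°, λ = -141.25806°
SEIS-80: φ = -48.18889°, λ = -116.70917°
Δφ = -18.4364°,  Δλ = 24.5489°
a = sin²(Δφ/2) + cos φ₁ cos φ₂ sin²(Δλ/2) = 0.051822
c = 2·arcsin(√a) = 0.459315 rad = 26.3168°
d = R·c = 6371 × 0.459315 = 2926.3 km

2926 km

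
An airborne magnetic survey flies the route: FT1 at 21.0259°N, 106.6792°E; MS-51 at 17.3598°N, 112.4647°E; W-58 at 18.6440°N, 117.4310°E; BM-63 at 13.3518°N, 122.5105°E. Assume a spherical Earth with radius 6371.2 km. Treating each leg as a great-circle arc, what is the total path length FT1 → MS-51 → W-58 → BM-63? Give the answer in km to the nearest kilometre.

2076 km

FT1→MS-51: c = 0.114818 rad, d = 731.53 km
MS-51→W-58: c = 0.085423 rad, d = 544.25 km
W-58→BM-63: c = 0.125647 rad, d = 800.53 km
Total = 731.53 + 544.25 + 800.53 = 2076.30 km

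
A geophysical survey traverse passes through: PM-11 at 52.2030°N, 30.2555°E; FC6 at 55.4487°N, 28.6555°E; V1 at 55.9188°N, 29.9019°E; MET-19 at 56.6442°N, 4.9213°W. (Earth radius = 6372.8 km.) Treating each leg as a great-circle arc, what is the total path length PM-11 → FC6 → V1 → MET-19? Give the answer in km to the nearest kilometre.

2598 km

PM-11→FC6: c = 0.058993 rad, d = 375.95 km
FC6→V1: c = 0.014755 rad, d = 94.03 km
V1→MET-19: c = 0.333987 rad, d = 2128.43 km
Total = 375.95 + 94.03 + 2128.43 = 2598.42 km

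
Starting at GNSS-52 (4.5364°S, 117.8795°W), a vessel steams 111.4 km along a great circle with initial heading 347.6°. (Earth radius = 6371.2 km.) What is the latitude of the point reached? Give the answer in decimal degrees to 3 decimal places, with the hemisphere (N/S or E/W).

δ = d/R = 111.4/6371.2 = 0.017485 rad
φ₂ = arcsin(sin φ₁ cos δ + cos φ₁ sin δ cos θ)
   = arcsin(-0.07909·0.99985 + 0.99687·0.01748·0.97667) = -3.55793°
λ₂ = λ₁ + atan2(sin θ sin δ cos φ₁, cos δ − sin φ₁ sin φ₂) = -118.09503°

3.558°S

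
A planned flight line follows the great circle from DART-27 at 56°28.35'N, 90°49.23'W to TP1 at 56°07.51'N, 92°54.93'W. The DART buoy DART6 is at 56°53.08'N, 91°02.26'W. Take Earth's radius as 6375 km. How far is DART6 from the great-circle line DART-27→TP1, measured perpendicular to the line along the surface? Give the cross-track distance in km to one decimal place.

DART-27: φ = +56.47250°, λ = -90.82050°
TP1: φ = +56.12517°, λ = -92.91550°
DART6: φ = +56.88467°, λ = -91.03767°
δ₁₃ = central angle DART-27→DART6 = 0.007489 rad  (haversine)
θ₁₃ = bearing DART-27→DART6 = 343.948°,  θ₁₂ = bearing DART-27→TP1 = 254.237°
dₓₜ = R·arcsin(sin δ₁₃ · sin(θ₁₃ − θ₁₂)) = 6375·arcsin(0.00749·sin(89.711°)) = 47.741 km
|dₓₜ| = 47.741 km

47.7 km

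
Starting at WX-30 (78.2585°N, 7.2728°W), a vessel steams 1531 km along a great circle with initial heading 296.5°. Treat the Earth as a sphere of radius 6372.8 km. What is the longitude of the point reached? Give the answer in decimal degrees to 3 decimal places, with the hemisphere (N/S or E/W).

73.520°W

δ = d/R = 1531/6372.8 = 0.240240 rad
φ₂ = arcsin(sin φ₁ cos δ + cos φ₁ sin δ cos θ)
   = arcsin(0.97908·0.97128 + 0.20350·0.23794·0.44620) = 76.54723°
λ₂ = λ₁ + atan2(sin θ sin δ cos φ₁, cos δ − sin φ₁ sin φ₂) = -73.51986°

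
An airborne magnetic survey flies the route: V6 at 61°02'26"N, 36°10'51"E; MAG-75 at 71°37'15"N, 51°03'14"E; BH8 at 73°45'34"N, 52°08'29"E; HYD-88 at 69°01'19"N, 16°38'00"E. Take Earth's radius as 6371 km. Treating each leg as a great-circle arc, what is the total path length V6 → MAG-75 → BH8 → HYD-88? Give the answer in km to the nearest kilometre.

V6: φ = +61.04056°, λ = +36.18083°
MAG-75: φ = +71.62083°, λ = +51.05389°
BH8: φ = +73.75944°, λ = +52.14139°
HYD-88: φ = +69.02194°, λ = +16.63333°
V6→MAG-75: c = 0.210705 rad, d = 1342.40 km
MAG-75→BH8: c = 0.037749 rad, d = 240.50 km
BH8→HYD-88: c = 0.210322 rad, d = 1339.96 km
Total = 1342.40 + 240.50 + 1339.96 = 2922.86 km

2923 km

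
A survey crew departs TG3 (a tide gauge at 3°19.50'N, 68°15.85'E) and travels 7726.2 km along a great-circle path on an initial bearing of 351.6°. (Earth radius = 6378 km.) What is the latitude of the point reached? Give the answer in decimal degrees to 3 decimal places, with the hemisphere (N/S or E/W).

TG3: φ = +3.32500°, λ = +68.26417°
δ = d/R = 7726.2/6378 = 1.211383 rad
φ₂ = arcsin(sin φ₁ cos δ + cos φ₁ sin δ cos θ)
   = arcsin(0.05800·0.35173 + 0.99832·0.93610·0.98927) = 70.89180°
λ₂ = λ₁ + atan2(sin θ sin δ cos φ₁, cos δ − sin φ₁ sin φ₂) = 43.57212°

70.892°N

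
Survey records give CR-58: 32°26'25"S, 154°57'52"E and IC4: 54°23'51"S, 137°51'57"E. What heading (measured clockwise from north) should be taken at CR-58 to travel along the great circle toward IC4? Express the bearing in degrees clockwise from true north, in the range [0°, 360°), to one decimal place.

CR-58: φ = -32.44028°, λ = +154.96444°
IC4: φ = -54.39750°, λ = +137.86583°
Δλ = -17.0986°
y = sin Δλ · cos φ₂ = -0.171165
x = cos φ₁ sin φ₂ − sin φ₁ cos φ₂ cos Δλ = -0.387717
θ = atan2(y, x) = -156.1801° → 203.8199° (mod 360°)

203.8°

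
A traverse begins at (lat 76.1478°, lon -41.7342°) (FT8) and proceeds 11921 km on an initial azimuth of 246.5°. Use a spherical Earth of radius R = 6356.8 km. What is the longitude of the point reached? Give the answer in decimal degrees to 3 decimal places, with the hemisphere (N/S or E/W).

δ = d/R = 11921/6356.8 = 1.875315 rad
φ₂ = arcsin(sin φ₁ cos δ + cos φ₁ sin δ cos θ)
   = arcsin(0.97092·-0.29983 + 0.23942·0.95399·-0.39875) = -22.46933°
λ₂ = λ₁ + atan2(sin θ sin δ cos φ₁, cos δ − sin φ₁ sin φ₂) = -112.95034°

112.950°W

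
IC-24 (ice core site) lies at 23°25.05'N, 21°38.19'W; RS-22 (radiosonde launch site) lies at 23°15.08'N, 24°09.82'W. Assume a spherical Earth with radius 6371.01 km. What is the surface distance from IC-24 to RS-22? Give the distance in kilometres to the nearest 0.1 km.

IC-24: φ = +23.41750°, λ = -21.63650°
RS-22: φ = +23.25133°, λ = -24.16367°
Δφ = -0.1662°,  Δλ = -2.5272°
a = sin²(Δφ/2) + cos φ₁ cos φ₂ sin²(Δλ/2) = 0.000412
c = 2·arcsin(√a) = 0.040603 rad = 2.3264°
d = R·c = 6371.01 × 0.040603 = 258.7 km

258.7 km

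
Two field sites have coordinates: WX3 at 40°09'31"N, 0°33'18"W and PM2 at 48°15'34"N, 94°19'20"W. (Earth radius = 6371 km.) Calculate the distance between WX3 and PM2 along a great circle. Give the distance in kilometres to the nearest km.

7050 km

WX3: φ = +40.15861°, λ = -0.55500°
PM2: φ = +48.25944°, λ = -94.32222°
Δφ = 8.1008°,  Δλ = -93.7672°
a = sin²(Δφ/2) + cos φ₁ cos φ₂ sin²(Δλ/2) = 0.276112
c = 2·arcsin(√a) = 1.106519 rad = 63.3989°
d = R·c = 6371 × 1.106519 = 7049.6 km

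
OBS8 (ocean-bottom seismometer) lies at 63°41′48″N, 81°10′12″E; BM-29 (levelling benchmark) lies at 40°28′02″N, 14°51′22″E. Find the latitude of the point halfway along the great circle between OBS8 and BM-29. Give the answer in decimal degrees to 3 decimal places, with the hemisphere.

56.505°N

OBS8: φ = +63.69667°, λ = +81.17000°
BM-29: φ = +40.46722°, λ = +14.85611°
Bx = cos φ₂ cos Δλ = 0.305624,  By = cos φ₂ sin Δλ = -0.696689
φₘ = atan2(sin φ₁ + sin φ₂, √((cos φ₁ + Bx)² + By²)) = 56.50479°
λₘ = λ₁ + atan2(By, cos φ₁ + Bx) = 38.23263°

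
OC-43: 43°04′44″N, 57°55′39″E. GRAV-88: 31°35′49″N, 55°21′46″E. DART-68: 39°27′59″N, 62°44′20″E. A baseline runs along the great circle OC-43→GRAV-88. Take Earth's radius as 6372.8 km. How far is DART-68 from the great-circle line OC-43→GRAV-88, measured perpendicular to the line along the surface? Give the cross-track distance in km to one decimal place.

OC-43: φ = +43.07889°, λ = +57.92750°
GRAV-88: φ = +31.59694°, λ = +55.36278°
DART-68: φ = +39.46639°, λ = +62.73889°
δ₁₃ = central angle OC-43→DART-68 = 0.089181 rad  (haversine)
θ₁₃ = bearing OC-43→DART-68 = 133.361°,  θ₁₂ = bearing OC-43→GRAV-88 = 190.870°
dₓₜ = R·arcsin(sin δ₁₃ · sin(θ₁₃ − θ₁₂)) = 6372.8·arcsin(0.08906·sin(-57.509°)) = -479.191 km
|dₓₜ| = 479.191 km

479.2 km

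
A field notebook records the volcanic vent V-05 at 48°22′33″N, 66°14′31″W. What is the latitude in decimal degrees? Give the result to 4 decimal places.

48.3758°N

48° + 22′/60 + 33″/3600 = 48 + 0.36667 + 0.00917 = 48.3758°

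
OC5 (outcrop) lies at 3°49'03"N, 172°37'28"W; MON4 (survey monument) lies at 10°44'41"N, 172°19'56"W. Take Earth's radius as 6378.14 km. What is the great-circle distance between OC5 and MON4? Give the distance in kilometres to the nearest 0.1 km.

OC5: φ = +3.81750°, λ = -172.62444°
MON4: φ = +10.74472°, λ = -172.33222°
Δφ = 6.9272°,  Δλ = 0.2922°
a = sin²(Δφ/2) + cos φ₁ cos φ₂ sin²(Δλ/2) = 0.003656
c = 2·arcsin(√a) = 0.121009 rad = 6.9333°
d = R·c = 6378.14 × 0.121009 = 771.8 km

771.8 km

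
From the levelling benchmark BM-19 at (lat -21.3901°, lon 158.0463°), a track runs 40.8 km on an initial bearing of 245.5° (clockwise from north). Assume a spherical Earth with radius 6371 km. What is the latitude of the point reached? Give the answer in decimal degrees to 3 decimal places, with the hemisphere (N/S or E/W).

δ = d/R = 40.8/6371 = 0.006404 rad
φ₂ = arcsin(sin φ₁ cos δ + cos φ₁ sin δ cos θ)
   = arcsin(-0.36472·0.99998 + 0.93112·0.00640·-0.41469) = -21.54188°
λ₂ = λ₁ + atan2(sin θ sin δ cos φ₁, cos δ − sin φ₁ sin φ₂) = 157.68734°

21.542°S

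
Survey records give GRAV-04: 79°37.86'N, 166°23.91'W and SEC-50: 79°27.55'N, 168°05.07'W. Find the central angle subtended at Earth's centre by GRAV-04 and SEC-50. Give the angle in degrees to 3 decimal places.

GRAV-04: φ = +79.63100°, λ = -166.39850°
SEC-50: φ = +79.45917°, λ = -168.08450°
Δφ = -0.1718°,  Δλ = -1.6860°
a = sin²(Δφ/2) + cos φ₁ cos φ₂ sin²(Δλ/2) = 0.000009
c = 2·arcsin(√a) = 0.006124 rad = 0.3509°

0.351°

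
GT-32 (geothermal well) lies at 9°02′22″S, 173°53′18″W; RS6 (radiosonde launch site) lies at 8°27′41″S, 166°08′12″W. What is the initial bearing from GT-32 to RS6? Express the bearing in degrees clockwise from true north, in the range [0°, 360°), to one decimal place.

86.3°

GT-32: φ = -9.03944°, λ = -173.88833°
RS6: φ = -8.46139°, λ = -166.13667°
Δλ = 7.7517°
y = sin Δλ · cos φ₂ = 0.133412
x = cos φ₁ sin φ₂ − sin φ₁ cos φ₂ cos Δλ = 0.008669
θ = atan2(y, x) = 86.2823° → 86.2823° (mod 360°)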